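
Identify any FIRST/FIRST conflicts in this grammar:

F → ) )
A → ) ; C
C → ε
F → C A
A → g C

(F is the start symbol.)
Yes. F → ')' ')' / F → C A on { ')' }

FIRST sets of the non-terminals at (or reachable through a nullable prefix from) the front of some alternative:
  FIRST(C) = { ε }
  FIRST(A) = { ')', 'g' }

Productions for F:
  F → ) ): FIRST = { ')' }
  F → C A: FIRST = { ')', 'g' }
Productions for A:
  A → ) ; C: FIRST = { ')' }
  A → g C: FIRST = { 'g' }
C has only one production, so no FIRST/FIRST conflict is possible there.

Conflict for F: F → ) ) and F → C A
  Overlap: { ')' }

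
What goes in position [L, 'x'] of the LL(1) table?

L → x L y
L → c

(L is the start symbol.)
To find M[L, 'x'], we find productions for L where 'x' is in the predict set (PREDICT(N → α) = (FIRST(α) \ {ε}) ∪ (FOLLOW(N) if α ⇒* ε)).

L → x L y: PREDICT = { 'x' }
  'x' is in predict set, so this production goes in M[L, 'x']
L → c: PREDICT = { 'c' }

M[L, 'x'] = L → x L y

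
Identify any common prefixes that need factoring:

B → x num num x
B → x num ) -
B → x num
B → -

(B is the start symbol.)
Left-factoring is needed when two productions for the same non-terminal
share a common prefix on the right-hand side.

Productions for B:
  B → x num num x
  B → x num ) -
  B → x num
  B → -

Found common prefix 'x num' in productions for B

Answer: Yes, B has productions with common prefix 'x num'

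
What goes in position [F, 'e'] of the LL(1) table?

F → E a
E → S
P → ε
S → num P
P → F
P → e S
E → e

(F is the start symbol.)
To find M[F, 'e'], we find productions for F where 'e' is in the predict set (PREDICT(N → α) = (FIRST(α) \ {ε}) ∪ (FOLLOW(N) if α ⇒* ε)).

Relevant sets:
  FIRST(E) = { 'e', 'num' }

F → E a: PREDICT = { 'e', 'num' }
  'e' is in predict set, so this production goes in M[F, 'e']

M[F, 'e'] = F → E a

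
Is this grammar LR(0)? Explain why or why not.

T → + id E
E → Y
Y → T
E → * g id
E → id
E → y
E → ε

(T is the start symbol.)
No. Shift-reduce conflict between [E → .] and [E → . * g id]

Augment with T' → T and build the canonical LR(0) collection (I0 = CLOSURE({[T' → . T]}), then GOTO on every symbol after a dot until no new states appear). It has 12 states:
  I0: { [T → . + id E], [T' → . T] }  — shift
  I1: { [T → + . id E] }  — shift
  I2: { [T' → T .] }  — accept
  I3: { [E → . * g id], [E → . Y], [E → . id], [E → . y], [E → .], [T → + id . E], [T → . + id E], [Y → . T] }  — shift, reduce
  I4: { [E → * . g id] }  — shift
  I5: { [T → + id E .] }  — reduce
  I6: { [Y → T .] }  — reduce
  I7: { [E → Y .] }  — reduce
  I8: { [E → id .] }  — reduce
  I9: { [E → y .] }  — reduce
  I10: { [E → * g . id] }  — shift
  I11: { [E → * g id .] }  — reduce

Conflict in state I3:
  Shift-reduce conflict between [E → .] and [E → . * g id]
So the grammar is NOT LR(0).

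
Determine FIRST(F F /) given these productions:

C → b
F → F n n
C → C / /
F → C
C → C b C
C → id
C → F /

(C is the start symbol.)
FIRST sets of the non-terminals involved (from the grammar, by fixed-point iteration):
  FIRST(F) = { 'b', 'id' }

To compute FIRST(F F /), process the symbols left to right:
Symbol F is a non-terminal. Add FIRST(F) \ {ε} = { 'b', 'id' }
F is not nullable (ε ∉ FIRST(F)), so stop here.
FIRST(F F /) = { 'b', 'id' }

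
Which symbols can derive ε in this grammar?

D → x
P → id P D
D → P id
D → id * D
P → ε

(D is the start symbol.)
{ 'P' }

A non-terminal is nullable if it can derive ε (the empty string): either it has an ε-production, or it has a production whose right-hand side consists entirely of nullable non-terminals.

ε-productions: P → ε
So P is immediately nullable.
No further non-terminal can be added: every production for the remaining non-terminals contains a terminal or a non-nullable non-terminal.
Nullable = { 'P' }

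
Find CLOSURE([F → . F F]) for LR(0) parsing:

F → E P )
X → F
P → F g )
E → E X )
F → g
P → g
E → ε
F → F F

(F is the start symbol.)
Start with: [F → . F F]
  [F → . F F] has the dot before F: add [F → . E P )], [F → . g]
  [F → . E P )] has the dot before E: add [E → . E X )], [E → .]
No further items can be added.

CLOSURE = { [E → . E X )], [E → .], [F → . E P )], [F → . F F], [F → . g] }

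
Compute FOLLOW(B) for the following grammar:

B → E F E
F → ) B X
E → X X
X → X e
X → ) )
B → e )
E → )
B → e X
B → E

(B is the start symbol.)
To compute FOLLOW(B), find every occurrence of B on a right-hand side N → α B β: add FIRST(β) \ {ε}, and if β is empty or nullable also add FOLLOW(N). Iterate to a fixed point.

B is the start symbol, so $ ∈ FOLLOW(B).
In F → ) B X: B is followed by X, add FIRST(X) \ {ε} = { ')' }

Taking the union: FOLLOW(B) = { $, ')' }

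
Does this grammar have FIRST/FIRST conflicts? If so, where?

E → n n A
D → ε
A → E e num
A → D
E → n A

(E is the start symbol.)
A FIRST/FIRST conflict occurs when two productions N → α and N → β for the same non-terminal have FIRST(α) ∩ FIRST(β) ≠ ∅ (with ε ∈ FIRST of a nullable right-hand side, so two nullable alternatives also conflict).

FIRST sets of the non-terminals at (or reachable through a nullable prefix from) the front of some alternative:
  FIRST(E) = { 'n' }
  FIRST(D) = { ε }

Productions for E:
  E → n n A: FIRST = { 'n' }
  E → n A: FIRST = { 'n' }
Productions for A:
  A → E e num: FIRST = { 'n' }
  A → D: FIRST = { ε }
D has only one production, so no FIRST/FIRST conflict is possible there.

Conflict for E: E → n n A and E → n A
  Overlap: { 'n' }

Answer: Yes. E → n n A / E → n A on { 'n' }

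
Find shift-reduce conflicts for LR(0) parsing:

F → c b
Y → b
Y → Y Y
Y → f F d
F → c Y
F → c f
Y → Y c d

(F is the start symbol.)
Augment with F' → F and build the canonical LR(0) collection (I0 = CLOSURE({[F' → . F]}), then GOTO on every symbol after a dot until no new states appear). It has 13 states:
  I0: { [F → . c Y], [F → . c b], [F → . c f], [F' → . F] }  — shift
  I1: { [F' → F .] }  — accept
  I2: { [F → c . Y], [F → c . b], [F → c . f], [Y → . Y Y], [Y → . Y c d], [Y → . b], [Y → . f F d] }  — shift
  I3: { [F → c Y .], [Y → . Y Y], [Y → . Y c d], [Y → . b], [Y → . f F d], [Y → Y . Y], [Y → Y . c d] }  — shift, reduce
  I4: { [F → c b .], [Y → b .] }  — 2 reduces
  I5: { [F → . c Y], [F → . c b], [F → . c f], [F → c f .], [Y → f . F d] }  — shift, reduce
  I6: { [Y → f F . d] }  — shift
  I7: { [Y → f F d .] }  — reduce
  I8: { [Y → . Y Y], [Y → . Y c d], [Y → . b], [Y → . f F d], [Y → Y . Y], [Y → Y . c d], [Y → Y Y .] }  — shift, reduce
  I9: { [Y → b .] }  — reduce
  I10: { [Y → Y c . d] }  — shift
  I11: { [F → . c Y], [F → . c b], [F → . c f], [Y → f . F d] }  — shift
  I12: { [Y → Y c d .] }  — reduce

I3 contains reduce item [F → c Y .] and shift items [Y → Y . c d], [Y → . b], [Y → . f F d] — shift-reduce conflict.
I5 contains reduce item [F → c f .] and shift items [F → . c Y], [F → . c b], [F → . c f] — shift-reduce conflict.
I8 contains reduce item [Y → Y Y .] and shift items [Y → Y . c d], [Y → . b], [Y → . f F d] — shift-reduce conflict.

Answer: Yes — I3: [F → c Y .] vs [Y → Y . c d]; I5: [F → c f .] vs [F → . c Y]; I8: [Y → Y Y .] vs [Y → Y . c d]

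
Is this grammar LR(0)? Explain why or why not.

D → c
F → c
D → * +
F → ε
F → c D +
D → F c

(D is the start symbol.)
No. Shift-reduce conflict between [F → .] and [D → . * +]

Augment with D' → D and build the canonical LR(0) collection (I0 = CLOSURE({[D' → . D]}), then GOTO on every symbol after a dot until no new states appear). It has 9 states:
  I0: { [D → . * +], [D → . F c], [D → . c], [D' → . D], [F → . c D +], [F → . c], [F → .] }  — shift, reduce
  I1: { [D → * . +] }  — shift
  I2: { [D' → D .] }  — accept
  I3: { [D → F . c] }  — shift
  I4: { [D → . * +], [D → . F c], [D → . c], [D → c .], [F → . c D +], [F → . c], [F → .], [F → c . D +], [F → c .] }  — shift, 3 reduces
  I5: { [F → c D . +] }  — shift
  I6: { [F → c D + .] }  — reduce
  I7: { [D → F c .] }  — reduce
  I8: { [D → * + .] }  — reduce

Conflict in state I0:
  Shift-reduce conflict between [F → .] and [D → . * +]
So the grammar is NOT LR(0).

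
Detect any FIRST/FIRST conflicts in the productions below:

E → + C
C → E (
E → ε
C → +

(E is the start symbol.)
FIRST sets of the non-terminals at (or reachable through a nullable prefix from) the front of some alternative:
  FIRST(E) = { '+', ε }

Productions for E:
  E → + C: FIRST = { '+' }
  E → ε: FIRST = { ε }
Productions for C:
  C → E (: FIRST = { '(', '+' }
  C → +: FIRST = { '+' }

Conflict for C: C → E ( and C → +
  Overlap: { '+' }

Answer: Yes. C → E '(' / C → '+' on { '+' }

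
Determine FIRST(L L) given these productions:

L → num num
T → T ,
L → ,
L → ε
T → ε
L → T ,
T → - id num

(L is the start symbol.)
FIRST sets of the non-terminals involved (from the grammar, by fixed-point iteration):
  FIRST(L) = { ',', '-', 'num', ε }

To compute FIRST(L L), process the symbols left to right:
Symbol L is a non-terminal. Add FIRST(L) \ {ε} = { ',', '-', 'num' }
L is nullable (ε ∈ FIRST(L)), continue to the next symbol.
Symbol L is a non-terminal. Add FIRST(L) \ {ε} = { ',', '-', 'num' }
L is nullable (ε ∈ FIRST(L)), continue to the next symbol.
All symbols are nullable, so ε is in the result.
FIRST(L L) = { ',', '-', 'num', ε }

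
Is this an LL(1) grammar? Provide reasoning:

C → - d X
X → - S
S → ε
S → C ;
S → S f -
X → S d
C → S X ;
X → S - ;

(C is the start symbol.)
No. Predict set conflict for C: { '-' }

A grammar is LL(1) if for each non-terminal N with multiple productions, the predict sets of those productions are pairwise disjoint, where PREDICT(N → α) = (FIRST(α) \ {ε}) ∪ (FOLLOW(N) if α ⇒* ε).

Relevant sets:
  FIRST(S) = { '-', 'd', 'f', ε }
  FIRST(X) = { '-', 'd', 'f' }
  FIRST(C) = { '-', 'd', 'f' }
  FOLLOW(S) = { $, '-', ';', 'd', 'f' }

For C:
  PREDICT(C → '-' d X) = { '-' }
  PREDICT(C → S X ';') = { '-', 'd', 'f' }
For X:
  PREDICT(X → '-' S) = { '-' }
  PREDICT(X → S d) = { '-', 'd', 'f' }
  PREDICT(X → S '-' ';') = { '-', 'd', 'f' }
For S:
  PREDICT(S → ε) = { $, '-', ';', 'd', 'f' }
  PREDICT(S → C ';') = { '-', 'd', 'f' }
  PREDICT(S → S f '-') = { '-', 'd', 'f' }

Conflict found: Predict set conflict for C: { '-' }
The grammar is NOT LL(1).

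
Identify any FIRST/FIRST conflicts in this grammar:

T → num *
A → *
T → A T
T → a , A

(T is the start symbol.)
A FIRST/FIRST conflict occurs when two productions N → α and N → β for the same non-terminal have FIRST(α) ∩ FIRST(β) ≠ ∅ (with ε ∈ FIRST of a nullable right-hand side, so two nullable alternatives also conflict).

FIRST sets of the non-terminals at (or reachable through a nullable prefix from) the front of some alternative:
  FIRST(A) = { '*' }

Productions for T:
  T → num *: FIRST = { 'num' }
  T → A T: FIRST = { '*' }
  T → a , A: FIRST = { 'a' }
A has only one production, so no FIRST/FIRST conflict is possible there.

All alternatives of each non-terminal have pairwise disjoint FIRST sets.

Answer: No FIRST/FIRST conflicts.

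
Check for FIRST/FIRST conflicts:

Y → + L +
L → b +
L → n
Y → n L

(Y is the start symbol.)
No FIRST/FIRST conflicts.

A FIRST/FIRST conflict occurs when two productions N → α and N → β for the same non-terminal have FIRST(α) ∩ FIRST(β) ≠ ∅ (with ε ∈ FIRST of a nullable right-hand side, so two nullable alternatives also conflict).

Productions for Y:
  Y → + L +: FIRST = { '+' }
  Y → n L: FIRST = { 'n' }
Productions for L:
  L → b +: FIRST = { 'b' }
  L → n: FIRST = { 'n' }

All alternatives of each non-terminal have pairwise disjoint FIRST sets.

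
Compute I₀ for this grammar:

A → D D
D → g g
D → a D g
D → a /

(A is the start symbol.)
{ [A → . D D], [A' → . A], [D → . a /], [D → . a D g], [D → . g g] }

First, augment the grammar with A' → A
I₀ = CLOSURE({ [A' → . A] }):
  [A' → . A] has the dot before A: add [A → . D D]
  [A → . D D] has the dot before D: add [D → . g g], [D → . a D g], [D → . a /]
No further items can be added.

I₀ = { [A → . D D], [A' → . A], [D → . a /], [D → . a D g], [D → . g g] }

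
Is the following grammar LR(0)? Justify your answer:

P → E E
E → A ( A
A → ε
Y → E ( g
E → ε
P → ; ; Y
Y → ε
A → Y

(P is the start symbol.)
Augment with P' → P and build the canonical LR(0) collection (I0 = CLOSURE({[P' → . P]}), then GOTO on every symbol after a dot until no new states appear). It has 14 states:
  I0: { [A → . Y], [A → .], [E → . A ( A], [E → .], [P → . ; ; Y], [P → . E E], [P' → . P], [Y → . E ( g], [Y → .] }  — shift, 3 reduces
  I1: { [P → ; . ; Y] }  — shift
  I2: { [E → A . ( A] }  — shift
  I3: { [A → . Y], [A → .], [E → . A ( A], [E → .], [P → E . E], [Y → . E ( g], [Y → .], [Y → E . ( g] }  — shift, 3 reduces
  I4: { [P' → P .] }  — accept
  I5: { [A → Y .] }  — reduce
  I6: { [Y → E ( . g] }  — shift
  I7: { [P → E E .], [Y → E . ( g] }  — shift, reduce
  I8: { [Y → E ( g .] }  — reduce
  I9: { [A → . Y], [A → .], [E → . A ( A], [E → .], [E → A ( . A], [Y → . E ( g], [Y → .] }  — 3 reduces
  I10: { [E → A ( A .], [E → A . ( A] }  — shift, reduce
  I11: { [Y → E . ( g] }  — shift
  I12: { [A → . Y], [A → .], [E → . A ( A], [E → .], [P → ; ; . Y], [Y → . E ( g], [Y → .] }  — 3 reduces
  I13: { [A → Y .], [P → ; ; Y .] }  — 2 reduces

Conflict in state I0:
  Shift-reduce conflict between [A → .] and [P → . ; ; Y]
So the grammar is NOT LR(0).

Answer: No. Shift-reduce conflict between [A → .] and [P → . ; ; Y]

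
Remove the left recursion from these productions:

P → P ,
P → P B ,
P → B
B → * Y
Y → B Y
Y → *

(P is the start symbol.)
P → B P'
P' → , P'
P' → B , P'
P' → ε
B → * Y
Y → B Y
Y → *

P is directly left-recursive. The standard transformation for
  A → A α₁ | ... | A α_m | β₁ | ... | β_n
is
  A  → β₁ A' | ... | β_n A'
  A' → α₁ A' | ... | α_m A' | ε

P → B becomes P → B P'
P → P , becomes P' → , P'
P → P B , becomes P' → B , P'
Add P' → ε

Productions for other non-terminals are unchanged:
  B → * Y
  Y → B Y
  Y → *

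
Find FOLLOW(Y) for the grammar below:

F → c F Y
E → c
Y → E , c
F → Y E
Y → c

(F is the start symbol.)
In F → c F Y: Y is at the end, add FOLLOW(F)
In F → Y E: Y is followed by E, add FIRST(E) \ {ε} = { 'c' }

The FOLLOW sets referred to above (computed the same way, to a fixed point):
  FOLLOW(F) = { $, 'c' }

Taking the union: FOLLOW(Y) = { $, 'c' }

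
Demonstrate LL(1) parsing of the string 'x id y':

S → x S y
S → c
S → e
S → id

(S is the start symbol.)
LL(1) parsing maintains a stack (initially the start symbol over $) and the input. At each step: if the stack top is a terminal, match it against the current input token; if it is a non-terminal N, replace it with the RHS of M[N, lookahead] (the unique production whose predict set contains the lookahead).

Stack is shown with the top on the left.

Stack    Input     Action
-------------------------
S $      x id y $  output S → x S y
x S y $  x id y $  match 'x'
S y $    id y $    output S → id
id y $   id y $    match 'id'
y $      y $       match 'y'
$        $         accept

The string is accepted.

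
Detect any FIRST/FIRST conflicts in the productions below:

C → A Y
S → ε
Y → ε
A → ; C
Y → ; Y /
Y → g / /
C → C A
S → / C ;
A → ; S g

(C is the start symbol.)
Yes. C → A Y / C → C A on { ';' }; A → ';' C / A → ';' S g on { ';' }

FIRST sets of the non-terminals at (or reachable through a nullable prefix from) the front of some alternative:
  FIRST(A) = { ';' }
  FIRST(C) = { ';' }

Productions for C:
  C → A Y: FIRST = { ';' }
  C → C A: FIRST = { ';' }
Productions for S:
  S → ε: FIRST = { ε }
  S → / C ;: FIRST = { '/' }
Productions for Y:
  Y → ε: FIRST = { ε }
  Y → ; Y /: FIRST = { ';' }
  Y → g / /: FIRST = { 'g' }
Productions for A:
  A → ; C: FIRST = { ';' }
  A → ; S g: FIRST = { ';' }

Conflict for C: C → A Y and C → C A
  Overlap: { ';' }
Conflict for A: A → ; C and A → ; S g
  Overlap: { ';' }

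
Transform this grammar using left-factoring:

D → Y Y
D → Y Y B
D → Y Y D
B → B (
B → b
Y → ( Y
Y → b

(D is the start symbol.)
D → Y Y D'
D' → ε
D' → B
D' → D
B → B (
B → b
Y → ( Y
Y → b

Left-factoring transforms A → αβ₁ | αβ₂ into A → αA' and A' → β₁ | β₂
(α is the longest common prefix among the alternatives). Repeat until
no nonterminal has two alternatives with a common prefix.

Round 1: D has alternatives sharing prefix 'Y Y'. Introduce D': D → Y Y D'
  Add: D' → ε
  Add: D' → B
  Add: D' → D

No remaining common prefixes — done.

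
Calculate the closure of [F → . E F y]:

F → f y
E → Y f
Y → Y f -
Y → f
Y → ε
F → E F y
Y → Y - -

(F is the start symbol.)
{ [E → . Y f], [F → . E F y], [Y → . Y - -], [Y → . Y f -], [Y → . f], [Y → .] }

To compute CLOSURE, for each item [A → α.Bβ] where B is a non-terminal, add [B → .γ] for all productions B → γ; repeat for the newly added items until nothing changes.

Start with: [F → . E F y]
  [F → . E F y] has the dot before E: add [E → . Y f]
  [E → . Y f] has the dot before Y: add [Y → . Y f -], [Y → . f], [Y → .], [Y → . Y - -]
No further items can be added.

CLOSURE = { [E → . Y f], [F → . E F y], [Y → . Y - -], [Y → . Y f -], [Y → . f], [Y → .] }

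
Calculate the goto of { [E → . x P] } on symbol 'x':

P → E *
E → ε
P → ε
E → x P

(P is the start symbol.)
GOTO(I, 'x') = CLOSURE({ [A → αX.β] : [A → α.Xβ] ∈ I, X = 'x' })

Items with dot before 'x', with the dot advanced:
  [E → . x P] → [E → x . P]
Closure of the advanced items:
  [E → x . P] has the dot before P: add [P → . E *], [P → .]
  [P → . E *] has the dot before E: add [E → .], [E → . x P]

GOTO = { [E → . x P], [E → .], [E → x . P], [P → . E *], [P → .] }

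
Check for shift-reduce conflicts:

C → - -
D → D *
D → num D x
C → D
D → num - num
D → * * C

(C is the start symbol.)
Yes — I4: [C → D .] vs [D → D . *]

A shift-reduce conflict occurs when an LR(0) state has both:
  - a complete (reduce) item [A → α .] (dot at the end), and
  - a shift item [B → β . c γ] (dot before a terminal).

Augment with C' → C and build the canonical LR(0) collection (I0 = CLOSURE({[C' → . C]}), then GOTO on every symbol after a dot until no new states appear). It has 14 states:
  I0: { [C → . - -], [C → . D], [C' → . C], [D → . * * C], [D → . D *], [D → . num - num], [D → . num D x] }  — shift
  I1: { [D → * . * C] }  — shift
  I2: { [C → - . -] }  — shift
  I3: { [C' → C .] }  — accept
  I4: { [C → D .], [D → D . *] }  — shift, reduce
  I5: { [D → . * * C], [D → . D *], [D → . num - num], [D → . num D x], [D → num . - num], [D → num . D x] }  — shift
  I6: { [D → num - . num] }  — shift
  I7: { [D → D . *], [D → num D . x] }  — shift
  I8: { [D → D * .] }  — reduce
  I9: { [D → num D x .] }  — reduce
  I10: { [D → num - num .] }  — reduce
  I11: { [C → - - .] }  — reduce
  I12: { [C → . - -], [C → . D], [D → * * . C], [D → . * * C], [D → . D *], [D → . num - num], [D → . num D x] }  — shift
  I13: { [D → * * C .] }  — reduce

I4 contains reduce item [C → D .] and shift item [D → D . *] — shift-reduce conflict.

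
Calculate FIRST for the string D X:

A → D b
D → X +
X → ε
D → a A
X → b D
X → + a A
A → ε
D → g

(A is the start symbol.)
{ '+', 'a', 'b', 'g' }

FIRST sets of the non-terminals involved (from the grammar, by fixed-point iteration):
  FIRST(D) = { '+', 'a', 'b', 'g' }

To compute FIRST(D X), process the symbols left to right:
Symbol D is a non-terminal. Add FIRST(D) \ {ε} = { '+', 'a', 'b', 'g' }
D is not nullable (ε ∉ FIRST(D)), so stop here.
FIRST(D X) = { '+', 'a', 'b', 'g' }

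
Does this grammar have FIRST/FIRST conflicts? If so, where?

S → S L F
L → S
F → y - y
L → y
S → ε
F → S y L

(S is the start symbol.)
Yes. L → S / L → y on { 'y' }; F → y '-' y / F → S y L on { 'y' }

FIRST sets of the non-terminals at (or reachable through a nullable prefix from) the front of some alternative:
  FIRST(S) = { 'y', ε }
  FIRST(L) = { 'y', ε }
  FIRST(F) = { 'y' }

Productions for S:
  S → S L F: FIRST = { 'y' }
  S → ε: FIRST = { ε }
Productions for L:
  L → S: FIRST = { 'y', ε }
  L → y: FIRST = { 'y' }
Productions for F:
  F → y - y: FIRST = { 'y' }
  F → S y L: FIRST = { 'y' }

Conflict for L: L → S and L → y
  Overlap: { 'y' }
Conflict for F: F → y - y and F → S y L
  Overlap: { 'y' }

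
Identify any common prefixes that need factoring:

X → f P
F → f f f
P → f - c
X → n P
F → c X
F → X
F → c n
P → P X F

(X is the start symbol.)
Yes, F has productions with common prefix 'c'

Left-factoring is needed when two productions for the same non-terminal
share a common prefix on the right-hand side.

Productions for X:
  X → f P
  X → n P
Productions for F:
  F → f f f
  F → c X
  F → X
  F → c n
Productions for P:
  P → f - c
  P → P X F

Found common prefix 'c' in productions for F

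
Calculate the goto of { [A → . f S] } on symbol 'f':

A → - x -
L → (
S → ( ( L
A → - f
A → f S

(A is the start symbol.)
GOTO(I, 'f') = CLOSURE({ [A → αX.β] : [A → α.Xβ] ∈ I, X = 'f' })

Items with dot before 'f', with the dot advanced:
  [A → . f S] → [A → f . S]
Closure of the advanced items:
  [A → f . S] has the dot before S: add [S → . ( ( L]

GOTO = { [A → f . S], [S → . ( ( L] }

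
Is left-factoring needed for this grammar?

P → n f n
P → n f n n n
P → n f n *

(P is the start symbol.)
Left-factoring is needed when two productions for the same non-terminal
share a common prefix on the right-hand side.

Productions for P:
  P → n f n
  P → n f n n n
  P → n f n *

Found common prefix 'n f n' in productions for P

Answer: Yes, P has productions with common prefix 'n f n'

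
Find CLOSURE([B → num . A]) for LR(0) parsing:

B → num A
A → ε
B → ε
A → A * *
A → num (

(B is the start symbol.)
Start with: [B → num . A]
  [B → num . A] has the dot before A: add [A → .], [A → . A * *], [A → . num (]
No further items can be added.

CLOSURE = { [A → . A * *], [A → . num (], [A → .], [B → num . A] }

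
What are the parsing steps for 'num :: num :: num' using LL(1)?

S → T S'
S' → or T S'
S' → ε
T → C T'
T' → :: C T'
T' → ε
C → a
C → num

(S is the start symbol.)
LL(1) parsing maintains a stack (initially the start symbol over $) and the input. At each step: if the stack top is a terminal, match it against the current input token; if it is a non-terminal N, replace it with the RHS of M[N, lookahead] (the unique production whose predict set contains the lookahead).

Stack is shown with the top on the left.

Stack         Input                Action
-----------------------------------------
S $           num :: num :: num $  output S → T S'
T S' $        num :: num :: num $  output T → C T'
C T' S' $     num :: num :: num $  output C → num
num T' S' $   num :: num :: num $  match 'num'
T' S' $       :: num :: num $      output T' → :: C T'
:: C T' S' $  :: num :: num $      match '::'
C T' S' $     num :: num $         output C → num
num T' S' $   num :: num $         match 'num'
T' S' $       :: num $             output T' → :: C T'
:: C T' S' $  :: num $             match '::'
C T' S' $     num $                output C → num
num T' S' $   num $                match 'num'
T' S' $       $                    output T' → ε
S' $          $                    output S' → ε
$             $                    accept

The string is accepted.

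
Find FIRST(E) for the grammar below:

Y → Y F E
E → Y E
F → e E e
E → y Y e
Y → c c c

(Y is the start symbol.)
{ 'c', 'y' }

FIRST sets of the other non-terminals involved (by the same procedure, iterated to a fixed point):
  FIRST(Y) = { 'c' }

From E → Y E:
  - Y is a non-terminal: add FIRST(Y) \ {ε} = { 'c' }
    Y is not nullable, so stop
From E → y Y e:
  - y is a terminal: add 'y' and stop

Collecting: FIRST(E) = { 'c', 'y' }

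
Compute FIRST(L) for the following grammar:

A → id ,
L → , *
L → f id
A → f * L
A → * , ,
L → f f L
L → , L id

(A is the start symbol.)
From L → , *:
  - ',' is a terminal: add ',' and stop
From L → f id:
  - f is a terminal: add 'f' and stop
From L → f f L:
  - f is a terminal: add 'f' and stop
From L → , L id:
  - ',' is a terminal: add ',' and stop

Collecting: FIRST(L) = { ',', 'f' }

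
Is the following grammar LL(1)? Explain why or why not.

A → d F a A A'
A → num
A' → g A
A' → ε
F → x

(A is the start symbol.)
A grammar is LL(1) if for each non-terminal N with multiple productions, the predict sets of those productions are pairwise disjoint, where PREDICT(N → α) = (FIRST(α) \ {ε}) ∪ (FOLLOW(N) if α ⇒* ε).

Relevant sets:
  FOLLOW(A') = { $, 'g' }

For A:
  PREDICT(A → d F a A A') = { 'd' }
  PREDICT(A → num) = { 'num' }
For A':
  PREDICT(A' → g A) = { 'g' }
  PREDICT(A' → ε) = { $, 'g' }
F has a single production, so nothing to check there.

Conflict found: Predict set conflict for A': { 'g' }
The grammar is NOT LL(1).

Answer: No. Predict set conflict for A': { 'g' }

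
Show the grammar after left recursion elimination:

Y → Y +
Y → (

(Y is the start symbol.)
Y is directly left-recursive. The standard transformation for
  A → A α₁ | ... | A α_m | β₁ | ... | β_n
is
  A  → β₁ A' | ... | β_n A'
  A' → α₁ A' | ... | α_m A' | ε

Y → ( becomes Y → ( Y'
Y → Y + becomes Y' → + Y'
Add Y' → ε

Resulting grammar:
Y → ( Y'
Y' → + Y'
Y' → ε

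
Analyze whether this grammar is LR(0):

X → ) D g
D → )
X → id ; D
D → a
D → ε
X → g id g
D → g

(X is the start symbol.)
A grammar is LR(0) if no state in the canonical LR(0) collection has:
  - both a shift item (dot before a terminal) and a complete item (shift-reduce conflict), or
  - two or more complete items (reduce-reduce conflict; the accept item [X' → X .] counts as a complete item here).

Augment with X' → X and build the canonical LR(0) collection (I0 = CLOSURE({[X' → . X]}), then GOTO on every symbol after a dot until no new states appear). It has 14 states:
  I0: { [X → . ) D g], [X → . g id g], [X → . id ; D], [X' → . X] }  — shift
  I1: { [D → . )], [D → . a], [D → . g], [D → .], [X → ) . D g] }  — shift, reduce
  I2: { [X' → X .] }  — accept
  I3: { [X → g . id g] }  — shift
  I4: { [X → id . ; D] }  — shift
  I5: { [D → . )], [D → . a], [D → . g], [D → .], [X → id ; . D] }  — shift, reduce
  I6: { [D → ) .] }  — reduce
  I7: { [X → id ; D .] }  — reduce
  I8: { [D → a .] }  — reduce
  I9: { [D → g .] }  — reduce
  I10: { [X → g id . g] }  — shift
  I11: { [X → g id g .] }  — reduce
  I12: { [X → ) D . g] }  — shift
  I13: { [X → ) D g .] }  — reduce

Conflict in state I1:
  Shift-reduce conflict between [D → .] and [D → . )]
So the grammar is NOT LR(0).

Answer: No. Shift-reduce conflict between [D → .] and [D → . )]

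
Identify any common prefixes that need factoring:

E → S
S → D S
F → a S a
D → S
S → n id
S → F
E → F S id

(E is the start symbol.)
Left-factoring is needed when two productions for the same non-terminal
share a common prefix on the right-hand side.

Productions for E:
  E → S
  E → F S id
Productions for S:
  S → D S
  S → n id
  S → F

No common prefixes found.

Answer: No, left-factoring is not needed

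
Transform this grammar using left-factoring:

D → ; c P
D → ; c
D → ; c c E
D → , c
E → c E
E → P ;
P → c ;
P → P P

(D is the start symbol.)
D → ; c D'
D' → P
D' → ε
D' → c E
D → , c
E → c E
E → P ;
P → c ;
P → P P

Left-factoring transforms A → αβ₁ | αβ₂ into A → αA' and A' → β₁ | β₂
(α is the longest common prefix among the alternatives). Repeat until
no nonterminal has two alternatives with a common prefix.

Round 1: D has alternatives sharing prefix '; c'. Introduce D': D → ; c D'
  Add: D' → P
  Add: D' → ε
  Add: D' → c E

No remaining common prefixes — done.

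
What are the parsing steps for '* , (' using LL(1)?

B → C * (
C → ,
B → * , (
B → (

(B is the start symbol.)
Stack is shown with the top on the left.

Stack    Input    Action
------------------------
B $      * , ( $  output B → * , (
* , ( $  * , ( $  match '*'
, ( $    , ( $    match ','
( $      ( $      match '('
$        $        accept

The string is accepted.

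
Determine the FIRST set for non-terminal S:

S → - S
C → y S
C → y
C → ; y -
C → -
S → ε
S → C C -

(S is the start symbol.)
FIRST sets of the other non-terminals involved (by the same procedure, iterated to a fixed point):
  FIRST(C) = { '-', ';', 'y' }

From S → - S:
  - '-' is a terminal: add '-' and stop
From S → ε:
  - ε-production, so ε ∈ FIRST(S)
From S → C C -:
  - C is a non-terminal: add FIRST(C) \ {ε} = { '-', ';', 'y' }
    C is not nullable, so stop

Collecting: FIRST(S) = { '-', ';', 'y', ε }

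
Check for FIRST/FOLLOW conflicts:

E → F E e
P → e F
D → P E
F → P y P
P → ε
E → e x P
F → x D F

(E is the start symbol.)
A FIRST/FOLLOW conflict occurs when a non-terminal N has a nullable alternative N → β (β ⇒* ε) and another alternative N → α with FIRST(α) ∩ FOLLOW(N) ≠ ∅: on such a lookahead the parser cannot decide between expanding α and letting N vanish via β.

Nullable non-terminals: P.

P: nullable alternative(s) P → ε; FOLLOW(P) = { $, 'e', 'x', 'y' }
  P → e F: FIRST \ {ε} = { 'e' } — overlaps FOLLOW(P) on { 'e' }: CONFLICT
  P → ε: FIRST \ {ε} = { } — this is the only nullable alternative, skip

D, E, F have no nullable alternative, so no FIRST/FOLLOW check is needed there.

So the grammar has 1 FIRST/FOLLOW conflict (marked CONFLICT above).

Answer: Yes. P → e F with FOLLOW(P) on { 'e' }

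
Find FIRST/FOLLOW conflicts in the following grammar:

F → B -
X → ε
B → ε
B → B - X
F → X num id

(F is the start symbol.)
Yes. B → B '-' X with FOLLOW(B) on { '-' }

Nullable non-terminals: B, X.
FIRST sets used below: FIRST(B) = { '-', ε }

B: nullable alternative(s) B → ε; FOLLOW(B) = { '-' }
  B → ε: FIRST \ {ε} = { } — this is the only nullable alternative, skip
  B → B - X: FIRST \ {ε} = { '-' } — overlaps FOLLOW(B) on { '-' }: CONFLICT
X has a nullable alternative but only one production, so nothing to check.

F has no nullable alternative, so no FIRST/FOLLOW check is needed there.

So the grammar has 1 FIRST/FOLLOW conflict (marked CONFLICT above).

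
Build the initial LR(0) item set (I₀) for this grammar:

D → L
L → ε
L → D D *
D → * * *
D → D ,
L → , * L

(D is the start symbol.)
First, augment the grammar with D' → D
I₀ = CLOSURE({ [D' → . D] }):
  [D' → . D] has the dot before D: add [D → . L], [D → . * * *], [D → . D ,]
  [D → . L] has the dot before L: add [L → .], [L → . D D *], [L → . , * L]
No further items can be added.

I₀ = { [D → . * * *], [D → . D ,], [D → . L], [D' → . D], [L → . , * L], [L → . D D *], [L → .] }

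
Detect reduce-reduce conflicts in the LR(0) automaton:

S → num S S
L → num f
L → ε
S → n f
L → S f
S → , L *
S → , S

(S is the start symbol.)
A reduce-reduce conflict occurs when an LR(0) state has two complete items [A → α .] and [B → β .] — both call for a reduction, and with no lookahead the parser cannot choose between them.

Augment with S' → S and build the canonical LR(0) collection (I0 = CLOSURE({[S' → . S]}), then GOTO on every symbol after a dot until no new states appear). It has 14 states:
  I0: { [S → . , L *], [S → . , S], [S → . n f], [S → . num S S], [S' → . S] }  — shift
  I1: { [L → . S f], [L → . num f], [L → .], [S → , . L *], [S → , . S], [S → . , L *], [S → . , S], [S → . n f], [S → . num S S] }  — shift, reduce
  I2: { [S' → S .] }  — accept
  I3: { [S → n . f] }  — shift
  I4: { [S → . , L *], [S → . , S], [S → . n f], [S → . num S S], [S → num . S S] }  — shift
  I5: { [S → . , L *], [S → . , S], [S → . n f], [S → . num S S], [S → num S . S] }  — shift
  I6: { [S → num S S .] }  — reduce
  I7: { [S → n f .] }  — reduce
  I8: { [S → , L . *] }  — shift
  I9: { [L → S . f], [S → , S .] }  — shift, reduce
  I10: { [L → num . f], [S → . , L *], [S → . , S], [S → . n f], [S → . num S S], [S → num . S S] }  — shift
  I11: { [L → num f .] }  — reduce
  I12: { [L → S f .] }  — reduce
  I13: { [S → , L * .] }  — reduce

No state contains more than one complete item.

Answer: No reduce-reduce conflicts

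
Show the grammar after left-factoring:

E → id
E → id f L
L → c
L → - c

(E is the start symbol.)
E → id E'
E' → ε
E' → f L
L → c
L → - c

Left-factoring transforms A → αβ₁ | αβ₂ into A → αA' and A' → β₁ | β₂
(α is the longest common prefix among the alternatives). Repeat until
no nonterminal has two alternatives with a common prefix.

Round 1: E has alternatives sharing prefix 'id'. Introduce E': E → id E'
  Add: E' → ε
  Add: E' → f L

No remaining common prefixes — done.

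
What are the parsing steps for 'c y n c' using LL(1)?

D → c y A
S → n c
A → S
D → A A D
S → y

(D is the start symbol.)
Stack is shown with the top on the left.

Stack    Input      Action
--------------------------
D $      c y n c $  output D → c y A
c y A $  c y n c $  match 'c'
y A $    y n c $    match 'y'
A $      n c $      output A → S
S $      n c $      output S → n c
n c $    n c $      match 'n'
c $      c $        match 'c'
$        $          accept

The string is accepted.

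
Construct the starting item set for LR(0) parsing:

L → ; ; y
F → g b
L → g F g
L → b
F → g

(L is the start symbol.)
First, augment the grammar with L' → L
I₀ = CLOSURE({ [L' → . L] }):
  [L' → . L] has the dot before L: add [L → . ; ; y], [L → . g F g], [L → . b]
No further items can be added.

I₀ = { [L → . ; ; y], [L → . b], [L → . g F g], [L' → . L] }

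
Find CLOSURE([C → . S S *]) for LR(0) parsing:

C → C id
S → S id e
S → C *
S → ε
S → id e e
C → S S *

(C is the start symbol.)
Start with: [C → . S S *]
  [C → . S S *] has the dot before S: add [S → . S id e], [S → . C *], [S → .], [S → . id e e]
  [S → . C *] has the dot before C: add [C → . C id]
No further items can be added.

CLOSURE = { [C → . C id], [C → . S S *], [S → . C *], [S → . S id e], [S → . id e e], [S → .] }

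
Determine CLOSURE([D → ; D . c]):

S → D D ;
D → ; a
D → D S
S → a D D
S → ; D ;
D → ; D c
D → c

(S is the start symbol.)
{ [D → ; D . c] }

To compute CLOSURE, for each item [A → α.Bβ] where B is a non-terminal, add [B → .γ] for all productions B → γ; repeat for the newly added items until nothing changes.

Start with: [D → ; D . c]
The dot precedes the terminal c, so nothing is added.

CLOSURE = { [D → ; D . c] }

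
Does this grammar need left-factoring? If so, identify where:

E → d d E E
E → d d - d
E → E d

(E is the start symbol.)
Left-factoring is needed when two productions for the same non-terminal
share a common prefix on the right-hand side.

Productions for E:
  E → d d E E
  E → d d - d
  E → E d

Found common prefix 'd d' in productions for E

Answer: Yes, E has productions with common prefix 'd d'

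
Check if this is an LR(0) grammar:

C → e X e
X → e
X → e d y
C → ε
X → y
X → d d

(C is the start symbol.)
Augment with C' → C and build the canonical LR(0) collection (I0 = CLOSURE({[C' → . C]}), then GOTO on every symbol after a dot until no new states appear). It has 11 states:
  I0: { [C → . e X e], [C → .], [C' → . C] }  — shift, reduce
  I1: { [C' → C .] }  — accept
  I2: { [C → e . X e], [X → . d d], [X → . e d y], [X → . e], [X → . y] }  — shift
  I3: { [C → e X . e] }  — shift
  I4: { [X → d . d] }  — shift
  I5: { [X → e . d y], [X → e .] }  — shift, reduce
  I6: { [X → y .] }  — reduce
  I7: { [X → e d . y] }  — shift
  I8: { [X → e d y .] }  — reduce
  I9: { [X → d d .] }  — reduce
  I10: { [C → e X e .] }  — reduce

Conflict in state I0:
  Shift-reduce conflict between [C → .] and [C → . e X e]
So the grammar is NOT LR(0).

Answer: No. Shift-reduce conflict between [C → .] and [C → . e X e]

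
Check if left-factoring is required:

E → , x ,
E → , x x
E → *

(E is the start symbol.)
Left-factoring is needed when two productions for the same non-terminal
share a common prefix on the right-hand side.

Productions for E:
  E → , x ,
  E → , x x
  E → *

Found common prefix ', x' in productions for E

Answer: Yes, E has productions with common prefix ', x'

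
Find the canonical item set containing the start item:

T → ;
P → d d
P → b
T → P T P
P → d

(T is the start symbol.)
{ [P → . b], [P → . d d], [P → . d], [T → . ;], [T → . P T P], [T' → . T] }

First, augment the grammar with T' → T
I₀ = CLOSURE({ [T' → . T] }):
  [T' → . T] has the dot before T: add [T → . ;], [T → . P T P]
  [T → . P T P] has the dot before P: add [P → . d d], [P → . b], [P → . d]
No further items can be added.

I₀ = { [P → . b], [P → . d d], [P → . d], [T → . ;], [T → . P T P], [T' → . T] }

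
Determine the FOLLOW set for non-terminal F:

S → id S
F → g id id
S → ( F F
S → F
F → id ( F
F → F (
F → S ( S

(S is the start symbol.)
In S → ( F F: F is followed by F, add FIRST(F) \ {ε} = { '(', 'g', 'id' }
In S → ( F F: F is at the end, add FOLLOW(S)
In S → F: F is at the end, add FOLLOW(S)
In F → id ( F: F is at the end; this adds FOLLOW(F) to itself — nothing new
In F → F (: F is followed by '(', add FIRST('(') \ {ε} = { '(' }

The FOLLOW sets referred to above (computed the same way, to a fixed point):
  FOLLOW(S) = { $, '(', 'g', 'id' }

Taking the union: FOLLOW(F) = { $, '(', 'g', 'id' }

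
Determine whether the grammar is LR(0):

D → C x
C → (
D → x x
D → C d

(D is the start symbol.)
A grammar is LR(0) if no state in the canonical LR(0) collection has:
  - both a shift item (dot before a terminal) and a complete item (shift-reduce conflict), or
  - two or more complete items (reduce-reduce conflict; the accept item [D' → D .] counts as a complete item here).

Augment with D' → D and build the canonical LR(0) collection (I0 = CLOSURE({[D' → . D]}), then GOTO on every symbol after a dot until no new states appear). It has 8 states:
  I0: { [C → . (], [D → . C d], [D → . C x], [D → . x x], [D' → . D] }  — shift
  I1: { [C → ( .] }  — reduce
  I2: { [D → C . d], [D → C . x] }  — shift
  I3: { [D' → D .] }  — accept
  I4: { [D → x . x] }  — shift
  I5: { [D → x x .] }  — reduce
  I6: { [D → C d .] }  — reduce
  I7: { [D → C x .] }  — reduce

Every state is either a pure shift/goto state or contains exactly one complete item and nothing to shift — no conflicts. The grammar is LR(0).

Answer: Yes, the grammar is LR(0)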